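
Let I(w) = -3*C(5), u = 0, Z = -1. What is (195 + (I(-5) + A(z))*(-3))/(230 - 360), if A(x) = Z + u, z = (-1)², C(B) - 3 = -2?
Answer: -207/130 ≈ -1.5923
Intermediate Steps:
C(B) = 1 (C(B) = 3 - 2 = 1)
z = 1
A(x) = -1 (A(x) = -1 + 0 = -1)
I(w) = -3 (I(w) = -3*1 = -3)
(195 + (I(-5) + A(z))*(-3))/(230 - 360) = (195 + (-3 - 1)*(-3))/(230 - 360) = (195 - 4*(-3))/(-130) = (195 + 12)*(-1/130) = 207*(-1/130) = -207/130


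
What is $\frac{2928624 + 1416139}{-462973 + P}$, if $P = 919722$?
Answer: $\frac{4344763}{456749} \approx 9.5124$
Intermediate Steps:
$\frac{2928624 + 1416139}{-462973 + P} = \frac{2928624 + 1416139}{-462973 + 919722} = \frac{4344763}{456749}$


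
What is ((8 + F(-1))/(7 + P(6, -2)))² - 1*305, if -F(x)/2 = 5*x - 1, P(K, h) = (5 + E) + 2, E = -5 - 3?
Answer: -2645/9 ≈ -293.89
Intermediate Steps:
E = -8
P(K, h) = -1 (P(K, h) = (5 - 8) + 2 = -3 + 2 = -1)
F(x) = 2 - 10*x (F(x) = -2*(5*x - 1) = -2*(-1 + 5*x) = 2 - 10*x)
((8 + F(-1))/(7 + P(6, -2)))² - 1*305 = ((8 + (2 - 10*(-1)))/(7 - 1))² - 1*305 = ((8 + (2 + 10))/6)² - 305 = ((8 + 12)*(⅙))² - 305 = (20*(⅙))² - 305 = (10/3)² - 305 = 100/9 - 305 = -2645/9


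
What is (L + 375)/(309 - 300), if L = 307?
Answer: 682/9 ≈ 75.778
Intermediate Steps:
(L + 375)/(309 - 300) = (307 + 375)/(309 - 300) = 682/9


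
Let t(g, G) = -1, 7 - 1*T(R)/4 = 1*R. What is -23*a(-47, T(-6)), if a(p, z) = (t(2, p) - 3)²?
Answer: -368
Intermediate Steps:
T(R) = 28 - 4*R
a(p, z) = 16 (a(p, z) = (-1 - 3)² = (-4)² = 16)
-23*a(-47, T(-6)) = -23*16 = -368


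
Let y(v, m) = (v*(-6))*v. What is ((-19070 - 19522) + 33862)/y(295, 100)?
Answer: 473/52215 ≈ 0.0090587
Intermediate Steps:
y(v, m) = -6*v**2 (y(v, m) = (-6*v)*v = -6*v**2)
((-19070 - 19522) + 33862)/y(295, 100) = ((-19070 - 19522) + 33862)/((-6*295**2)) = (-38592 + 33862)/((-6*87025)) = -4730/(-522150) = -4730*(-1/522150) = 473/52215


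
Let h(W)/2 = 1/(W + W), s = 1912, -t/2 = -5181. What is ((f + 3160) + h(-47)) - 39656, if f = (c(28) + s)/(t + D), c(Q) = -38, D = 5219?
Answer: -26726203775/732307 ≈ -36496.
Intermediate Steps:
t = 10362 (t = -2*(-5181) = 10362)
h(W) = 1/W (h(W) = 2/(W + W) = 2/((2*W)) = 2*(1/(2*W)) = 1/W)
f = 1874/15581 (f = (-38 + 1912)/(10362 + 5219) = 1874/15581 ≈ 0.12027)
((f + 3160) + h(-47)) - 39656 = ((1874/15581 + 3160) + 1/(-47)) - 39656 = (49237834/15581 - 1/47) - 39656 = 2314162617/732307 - 39656 = -26726203775/732307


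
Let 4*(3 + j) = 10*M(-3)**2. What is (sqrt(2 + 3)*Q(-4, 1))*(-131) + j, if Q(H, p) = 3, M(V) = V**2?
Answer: 399/2 - 393*sqrt(5) ≈ -679.27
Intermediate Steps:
j = 399/2 (j = -3 + (10*((-3)**2)**2)/4 = -3 + (10*9**2)/4 = -3 + (10*81)/4 = -3 + (1/4)*810 = -3 + 405/2 = 399/2 ≈ 199.50)
(sqrt(2 + 3)*Q(-4, 1))*(-131) + j = (sqrt(2 + 3)*3)*(-131) + 399/2 = (sqrt(5)*3)*(-131) + 399/2 = (3*sqrt(5))*(-131) + 399/2 = -393*sqrt(5) + 399/2 = 399/2 - 393*sqrt(5)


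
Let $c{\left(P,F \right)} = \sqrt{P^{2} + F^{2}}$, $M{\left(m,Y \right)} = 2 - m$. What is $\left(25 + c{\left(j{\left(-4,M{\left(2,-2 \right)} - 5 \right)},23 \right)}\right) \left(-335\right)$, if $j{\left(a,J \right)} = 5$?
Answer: $-8375 - 335 \sqrt{554} \approx -16260.0$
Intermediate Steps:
$c{\left(P,F \right)} = \sqrt{F^{2} + P^{2}}$
$\left(25 + c{\left(j{\left(-4,M{\left(2,-2 \right)} - 5 \right)},23 \right)}\right) \left(-335\right) = \left(25 + \sqrt{23^{2} + 5^{2}}\right) \left(-335\right) = \left(25 + \sqrt{529 + 25}\right) \left(-335\right) = \left(25 + \sqrt{554}\right) \left(-335\right) = -8375 - 335 \sqrt{554}$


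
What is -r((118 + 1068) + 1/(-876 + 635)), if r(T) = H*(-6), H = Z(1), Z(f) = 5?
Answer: 30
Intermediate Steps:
H = 5
r(T) = -30 (r(T) = 5*(-6) = -30)
-r((118 + 1068) + 1/(-876 + 635)) = -1*(-30) = 30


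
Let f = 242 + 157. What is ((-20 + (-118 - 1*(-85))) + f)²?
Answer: 119716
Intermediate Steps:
f = 399
((-20 + (-118 - 1*(-85))) + f)² = ((-20 + (-118 - 1*(-85))) + 399)² = ((-20 + (-118 + 85)) + 399)² = ((-20 - 33) + 399)² = (-53 + 399)² = 346² = 119716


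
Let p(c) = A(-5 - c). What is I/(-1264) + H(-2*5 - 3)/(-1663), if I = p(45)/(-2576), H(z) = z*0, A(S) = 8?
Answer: 1/407008 ≈ 2.4570e-6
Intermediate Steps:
p(c) = 8
H(z) = 0
I = -1/322 (I = 8/(-2576) = 8*(-1/2576) = -1/322 ≈ -0.0031056)
I/(-1264) + H(-2*5 - 3)/(-1663) = -1/322/(-1264) + 0/(-1663) = -1/322*(-1/1264) + 0*(-1/1663) = 1/407008 + 0 = 1/407008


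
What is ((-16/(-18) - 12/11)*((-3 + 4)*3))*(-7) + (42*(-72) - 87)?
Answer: -102523/33 ≈ -3106.8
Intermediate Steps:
((-16/(-18) - 12/11)*((-3 + 4)*3))*(-7) + (42*(-72) - 87) = ((-16*(-1/18) - 12*1/11)*(1*3))*(-7) + (-3024 - 87) = ((8/9 - 12/11)*3)*(-7) - 3111 = -20/99*3*(-7) - 3111 = -20/33*(-7) - 3111 = 140/33 - 3111 = -102523/33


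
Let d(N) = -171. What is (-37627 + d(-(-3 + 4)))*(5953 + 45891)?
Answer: -1959599512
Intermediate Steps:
(-37627 + d(-(-3 + 4)))*(5953 + 45891) = (-37627 - 171)*(5953 + 45891) = -37798*51844 = -1959599512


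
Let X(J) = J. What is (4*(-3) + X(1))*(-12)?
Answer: 132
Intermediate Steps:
(4*(-3) + X(1))*(-12) = (4*(-3) + 1)*(-12) = (-12 + 1)*(-12) = -11*(-12) = 132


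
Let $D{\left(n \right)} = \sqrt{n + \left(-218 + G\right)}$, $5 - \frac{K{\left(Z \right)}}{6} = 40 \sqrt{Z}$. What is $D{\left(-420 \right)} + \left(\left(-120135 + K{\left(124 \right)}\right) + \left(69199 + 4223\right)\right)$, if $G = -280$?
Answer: $-46683 - 480 \sqrt{31} + 3 i \sqrt{102} \approx -49356.0 + 30.299 i$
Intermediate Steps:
$K{\left(Z \right)} = 30 - 240 \sqrt{Z}$ ($K{\left(Z \right)} = 30 - 6 \cdot 40 \sqrt{Z} = 30 - 240 \sqrt{Z}$)
$D{\left(n \right)} = \sqrt{-498 + n}$ ($D{\left(n \right)} = \sqrt{n - 498} = \sqrt{-498 + n}$)
$D{\left(-420 \right)} + \left(\left(-120135 + K{\left(124 \right)}\right) + \left(69199 + 4223\right)\right) = \sqrt{-498 - 420} + \left(\left(-120135 + \left(30 - 240 \sqrt{124}\right)\right) + \left(69199 + 4223\right)\right) = \sqrt{-918} + \left(\left(-120135 + \left(30 - 240 \cdot 2 \sqrt{31}\right)\right) + 73422\right) = 3 i \sqrt{102} + \left(\left(-120135 + \left(30 - 480 \sqrt{31}\right)\right) + 73422\right) = 3 i \sqrt{102} + \left(\left(-120105 - 480 \sqrt{31}\right) + 73422\right) = 3 i \sqrt{102} - \left(46683 + 480 \sqrt{31}\right) = -46683 - 480 \sqrt{31} + 3 i \sqrt{102}$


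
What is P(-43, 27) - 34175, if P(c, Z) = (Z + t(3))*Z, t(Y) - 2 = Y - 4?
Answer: -33419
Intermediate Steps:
t(Y) = -2 + Y (t(Y) = 2 + (Y - 4) = 2 + (-4 + Y) = -2 + Y)
P(c, Z) = Z*(1 + Z) (P(c, Z) = (Z + (-2 + 3))*Z = (Z + 1)*Z = (1 + Z)*Z = Z*(1 + Z))
P(-43, 27) - 34175 = 27*(1 + 27) - 34175 = 27*28 - 34175 = 756 - 34175 = -33419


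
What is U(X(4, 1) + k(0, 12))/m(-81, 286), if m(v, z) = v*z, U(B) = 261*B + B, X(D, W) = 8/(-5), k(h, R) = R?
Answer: -524/4455 ≈ -0.11762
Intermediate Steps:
X(D, W) = -8/5 (X(D, W) = 8*(-⅕) = -8/5)
U(B) = 262*B
U(X(4, 1) + k(0, 12))/m(-81, 286) = (262*(-8/5 + 12))/((-81*286)) = (262*(52/5))/(-23166) = (13624/5)*(-1/23166) = -524/4455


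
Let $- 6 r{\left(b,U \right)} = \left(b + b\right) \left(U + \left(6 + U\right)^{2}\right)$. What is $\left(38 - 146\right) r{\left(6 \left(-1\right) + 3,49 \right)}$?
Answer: $-331992$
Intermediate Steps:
$r{\left(b,U \right)} = - \frac{b \left(U + \left(6 + U\right)^{2}\right)}{3}$ ($r{\left(b,U \right)} = - \frac{\left(b + b\right) \left(U + \left(6 + U\right)^{2}\right)}{6} = - \frac{2 b \left(U + \left(6 + U\right)^{2}\right)}{6} = - \frac{b \left(U + \left(6 + U\right)^{2}\right)}{3}$)
$\left(38 - 146\right) r{\left(6 \left(-1\right) + 3,49 \right)} = \left(38 - 146\right) \left(- \frac{\left(6 \left(-1\right) + 3\right) \left(49 + \left(6 + 49\right)^{2}\right)}{3}\right) = - 108 \left(- \frac{\left(-6 + 3\right) \left(49 + 55^{2}\right)}{3}\right) = - 108 \left(\left(- \frac{1}{3}\right) \left(-3\right) \left(49 + 3025\right)\right) = - 108 \left(\left(- \frac{1}{3}\right) \left(-3\right) 3074\right) = \left(-108\right) 3074 = -331992$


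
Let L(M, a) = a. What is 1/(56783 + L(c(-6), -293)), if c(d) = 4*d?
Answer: 1/56490 ≈ 1.7702e-5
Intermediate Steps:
1/(56783 + L(c(-6), -293)) = 1/(56783 - 293) = 1/56490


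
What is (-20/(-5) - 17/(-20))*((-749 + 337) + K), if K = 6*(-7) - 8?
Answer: -22407/10 ≈ -2240.7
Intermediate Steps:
K = -50 (K = -42 - 8 = -50)
(-20/(-5) - 17/(-20))*((-749 + 337) + K) = (-20/(-5) - 17/(-20))*((-749 + 337) - 50) = (-20*(-1/5) - 17*(-1/20))*(-412 - 50) = (4 + 17/20)*(-462) = (97/20)*(-462) = -22407/10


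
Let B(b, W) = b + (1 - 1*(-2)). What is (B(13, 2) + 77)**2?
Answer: 8649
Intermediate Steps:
B(b, W) = 3 + b (B(b, W) = b + (1 + 2) = b + 3 = 3 + b)
(B(13, 2) + 77)**2 = ((3 + 13) + 77)**2 = (16 + 77)**2 = 93**2 = 8649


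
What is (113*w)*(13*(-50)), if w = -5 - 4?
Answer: 661050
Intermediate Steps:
w = -9
(113*w)*(13*(-50)) = (113*(-9))*(13*(-50)) = -1017*(-650) = 661050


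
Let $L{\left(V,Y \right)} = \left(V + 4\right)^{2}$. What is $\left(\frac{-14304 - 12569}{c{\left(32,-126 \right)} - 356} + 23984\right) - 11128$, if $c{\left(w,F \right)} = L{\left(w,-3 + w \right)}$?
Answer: $\frac{12057767}{940} \approx 12827.0$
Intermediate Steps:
$L{\left(V,Y \right)} = \left(4 + V\right)^{2}$
$c{\left(w,F \right)} = \left(4 + w\right)^{2}$
$\left(\frac{-14304 - 12569}{c{\left(32,-126 \right)} - 356} + 23984\right) - 11128 = \left(\frac{-14304 - 12569}{\left(4 + 32\right)^{2} - 356} + 23984\right) - 11128 = \left(- \frac{26873}{36^{2} - 356} + 23984\right) - 11128 = \left(- \frac{26873}{1296 - 356} + 23984\right) - 11128 = \left(- \frac{26873}{940} + 23984\right) - 11128 = \frac{22518087}{940} - 11128 = \frac{12057767}{940}$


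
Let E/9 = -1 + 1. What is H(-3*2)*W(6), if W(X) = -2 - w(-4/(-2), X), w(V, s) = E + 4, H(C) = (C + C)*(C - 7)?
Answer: -936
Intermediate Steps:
E = 0 (E = 9*(-1 + 1) = 9*0 = 0)
H(C) = 2*C*(-7 + C) (H(C) = (2*C)*(-7 + C) = 2*C*(-7 + C))
w(V, s) = 4 (w(V, s) = 0 + 4 = 4)
W(X) = -6 (W(X) = -2 - 1*4 = -2 - 4 = -6)
H(-3*2)*W(6) = (2*(-3*2)*(-7 - 3*2))*(-6) = (2*(-6)*(-7 - 6))*(-6) = (2*(-6)*(-13))*(-6) = 156*(-6) = -936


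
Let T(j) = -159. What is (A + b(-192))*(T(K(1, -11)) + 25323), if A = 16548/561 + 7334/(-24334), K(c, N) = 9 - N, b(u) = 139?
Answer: 9629867070936/2275229 ≈ 4.2325e+6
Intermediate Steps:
A = 66427443/2275229 (A = 16548*(1/561) + 7334*(-1/24334) = 5516/187 - 3667/12167 = 66427443/2275229 ≈ 29.196)
(A + b(-192))*(T(K(1, -11)) + 25323) = (66427443/2275229 + 139)*(-159 + 25323) = (382684274/2275229)*25164 = 9629867070936/2275229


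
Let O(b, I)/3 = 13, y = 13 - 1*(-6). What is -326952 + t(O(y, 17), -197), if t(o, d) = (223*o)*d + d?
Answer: -2040458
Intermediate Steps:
y = 19 (y = 13 + 6 = 19)
O(b, I) = 39 (O(b, I) = 3*13 = 39)
t(o, d) = d + 223*d*o (t(o, d) = 223*d*o + d = d + 223*d*o)
-326952 + t(O(y, 17), -197) = -326952 - 197*(1 + 223*39) = -326952 - 197*(1 + 8697) = -326952 - 197*8698 = -326952 - 1713506 = -2040458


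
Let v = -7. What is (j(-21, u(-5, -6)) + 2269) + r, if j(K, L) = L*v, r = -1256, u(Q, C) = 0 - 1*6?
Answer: 1055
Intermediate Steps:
u(Q, C) = -6 (u(Q, C) = 0 - 6 = -6)
j(K, L) = -7*L (j(K, L) = L*(-7) = -7*L)
(j(-21, u(-5, -6)) + 2269) + r = (-7*(-6) + 2269) - 1256 = (42 + 2269) - 1256 = 2311 - 1256 = 1055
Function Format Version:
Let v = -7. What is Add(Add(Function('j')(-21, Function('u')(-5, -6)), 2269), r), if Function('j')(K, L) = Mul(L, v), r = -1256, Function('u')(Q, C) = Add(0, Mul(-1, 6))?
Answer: 1055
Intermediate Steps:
Function('u')(Q, C) = -6 (Function('u')(Q, C) = Add(0, -6) = -6)
Function('j')(K, L) = Mul(-7, L) (Function('j')(K, L) = Mul(L, -7) = Mul(-7, L))
Add(Add(Function('j')(-21, Function('u')(-5, -6)), 2269), r) = Add(Add(Mul(-7, -6), 2269), -1256) = Add(Add(42, 2269), -1256) = Add(2311, -1256) = 1055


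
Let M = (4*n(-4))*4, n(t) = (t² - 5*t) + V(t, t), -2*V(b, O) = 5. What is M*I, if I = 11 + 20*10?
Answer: 113096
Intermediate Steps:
V(b, O) = -5/2 (V(b, O) = -½*5 = -5/2)
n(t) = -5/2 + t² - 5*t (n(t) = (t² - 5*t) - 5/2 = -5/2 + t² - 5*t)
M = 536 (M = (4*(-5/2 + (-4)² - 5*(-4)))*4 = (4*(-5/2 + 16 + 20))*4 = (4*(67/2))*4 = 134*4 = 536)
I = 211 (I = 11 + 200 = 211)
M*I = 536*211 = 113096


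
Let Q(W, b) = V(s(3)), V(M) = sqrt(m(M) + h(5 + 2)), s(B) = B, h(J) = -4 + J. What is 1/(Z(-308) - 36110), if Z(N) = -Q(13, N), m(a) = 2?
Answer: -7222/260786419 + sqrt(5)/1303932095 ≈ -2.7691e-5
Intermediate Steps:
V(M) = sqrt(5) (V(M) = sqrt(2 + (-4 + (5 + 2))) = sqrt(2 + (-4 + 7)) = sqrt(2 + 3) = sqrt(5))
Q(W, b) = sqrt(5)
Z(N) = -sqrt(5)
1/(Z(-308) - 36110) = 1/(-sqrt(5) - 36110) = 1/(-36110 - sqrt(5))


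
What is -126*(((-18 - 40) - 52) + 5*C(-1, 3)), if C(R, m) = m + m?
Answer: 10080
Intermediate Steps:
C(R, m) = 2*m
-126*(((-18 - 40) - 52) + 5*C(-1, 3)) = -126*(((-18 - 40) - 52) + 5*(2*3)) = -126*((-58 - 52) + 5*6) = -126*(-110 + 30) = -126*(-80) = 10080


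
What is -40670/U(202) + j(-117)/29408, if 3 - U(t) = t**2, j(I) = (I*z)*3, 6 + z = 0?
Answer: 640975133/599937904 ≈ 1.0684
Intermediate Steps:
z = -6 (z = -6 + 0 = -6)
j(I) = -18*I (j(I) = (I*(-6))*3 = -6*I*3 = -18*I)
U(t) = 3 - t**2
-40670/U(202) + j(-117)/29408 = -40670/(3 - 1*202**2) - 18*(-117)/29408 = -40670/(3 - 1*40804) + 2106*(1/29408) = -40670/(3 - 40804) + 1053/14704 = -40670/(-40801) + 1053/14704 = -40670*(-1/40801) + 1053/14704 = 40670/40801 + 1053/14704 = 640975133/599937904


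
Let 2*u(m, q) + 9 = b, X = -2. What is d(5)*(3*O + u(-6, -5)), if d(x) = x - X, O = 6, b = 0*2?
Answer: 189/2 ≈ 94.500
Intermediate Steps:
b = 0
u(m, q) = -9/2 (u(m, q) = -9/2 + (½)*0 = -9/2 + 0 = -9/2)
d(x) = 2 + x (d(x) = x - 1*(-2) = x + 2 = 2 + x)
d(5)*(3*O + u(-6, -5)) = (2 + 5)*(3*6 - 9/2) = 7*(18 - 9/2) = 7*(27/2) = 189/2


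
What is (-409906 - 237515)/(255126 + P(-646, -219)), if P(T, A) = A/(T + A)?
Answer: -186673055/73561403 ≈ -2.5377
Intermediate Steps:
P(T, A) = A/(A + T)
(-409906 - 237515)/(255126 + P(-646, -219)) = (-409906 - 237515)/(255126 - 219/(-219 - 646)) = -647421/(255126 - 219/(-865)) = -647421/(255126 - 219*(-1/865)) = -647421/(255126 + 219/865) = -647421/220684209/865 = -647421*865/220684209 = -186673055/73561403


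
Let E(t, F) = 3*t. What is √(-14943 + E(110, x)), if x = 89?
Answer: I*√14613 ≈ 120.88*I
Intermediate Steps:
√(-14943 + E(110, x)) = √(-14943 + 3*110) = √(-14943 + 330) = √(-14613) = I*√14613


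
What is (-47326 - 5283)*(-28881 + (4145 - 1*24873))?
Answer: 2609879881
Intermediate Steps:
(-47326 - 5283)*(-28881 + (4145 - 1*24873)) = -52609*(-28881 + (4145 - 24873)) = -52609*(-28881 - 20728) = -52609*(-49609) = 2609879881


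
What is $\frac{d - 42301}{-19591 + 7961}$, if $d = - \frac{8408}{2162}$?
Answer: $\frac{9146317}{2514406} \approx 3.6376$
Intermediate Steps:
$d = - \frac{4204}{1081}$ ($d = \left(-8408\right) \frac{1}{2162} = - \frac{4204}{1081} \approx -3.889$)
$\frac{d - 42301}{-19591 + 7961} = \frac{- \frac{4204}{1081} - 42301}{-19591 + 7961} = - \frac{45731585}{1081 \left(-11630\right)} = \left(- \frac{45731585}{1081}\right) \left(- \frac{1}{11630}\right) = \frac{9146317}{2514406}$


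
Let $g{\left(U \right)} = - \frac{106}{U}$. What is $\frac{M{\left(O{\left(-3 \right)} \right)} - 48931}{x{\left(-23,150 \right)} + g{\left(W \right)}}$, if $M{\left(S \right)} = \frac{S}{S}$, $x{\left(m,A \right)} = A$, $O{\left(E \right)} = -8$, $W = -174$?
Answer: $- \frac{4256910}{13103} \approx -324.88$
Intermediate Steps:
$M{\left(S \right)} = 1$
$\frac{M{\left(O{\left(-3 \right)} \right)} - 48931}{x{\left(-23,150 \right)} + g{\left(W \right)}} = \frac{1 - 48931}{150 - \frac{106}{-174}} = - \frac{48930}{150 - - \frac{53}{87}} = - \frac{48930}{150 + \frac{53}{87}} = - \frac{48930}{\frac{13103}{87}} = \left(-48930\right) \frac{87}{13103} = - \frac{4256910}{13103}$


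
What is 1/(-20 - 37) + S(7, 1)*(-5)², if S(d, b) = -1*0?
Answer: -1/57 ≈ -0.017544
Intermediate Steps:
S(d, b) = 0
1/(-20 - 37) + S(7, 1)*(-5)² = 1/(-20 - 37) + 0*(-5)² = 1/(-57) + 0*25 = -1/57 + 0 = -1/57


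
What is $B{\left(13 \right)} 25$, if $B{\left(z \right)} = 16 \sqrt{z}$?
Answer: $400 \sqrt{13} \approx 1442.2$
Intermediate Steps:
$B{\left(13 \right)} 25 = 16 \sqrt{13} \cdot 25 = 400 \sqrt{13}$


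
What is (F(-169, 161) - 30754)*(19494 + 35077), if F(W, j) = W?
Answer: -1687499033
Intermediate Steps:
(F(-169, 161) - 30754)*(19494 + 35077) = (-169 - 30754)*(19494 + 35077) = -30923*54571 = -1687499033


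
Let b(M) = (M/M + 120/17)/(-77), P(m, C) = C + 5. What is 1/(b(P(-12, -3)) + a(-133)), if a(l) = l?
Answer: -1309/174234 ≈ -0.0075129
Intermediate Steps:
P(m, C) = 5 + C
b(M) = -137/1309 (b(M) = (1 + 120*(1/17))*(-1/77) = (1 + 120/17)*(-1/77) = (137/17)*(-1/77) = -137/1309)
1/(b(P(-12, -3)) + a(-133)) = 1/(-137/1309 - 133) = 1/(-174234/1309) = -1309/174234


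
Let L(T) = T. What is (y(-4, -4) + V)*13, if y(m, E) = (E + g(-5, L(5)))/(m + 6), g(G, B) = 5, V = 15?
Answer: 403/2 ≈ 201.50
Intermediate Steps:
y(m, E) = (5 + E)/(6 + m) (y(m, E) = (E + 5)/(m + 6) = (5 + E)/(6 + m))
(y(-4, -4) + V)*13 = ((5 - 4)/(6 - 4) + 15)*13 = (1/2 + 15)*13 = (31/2)*13 = 403/2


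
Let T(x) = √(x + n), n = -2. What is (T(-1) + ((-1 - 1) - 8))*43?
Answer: -430 + 43*I*√3 ≈ -430.0 + 74.478*I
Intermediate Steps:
T(x) = √(-2 + x) (T(x) = √(x - 2) = √(-2 + x))
(T(-1) + ((-1 - 1) - 8))*43 = (√(-2 - 1) + ((-1 - 1) - 8))*43 = (√(-3) + (-2 - 8))*43 = (I*√3 - 10)*43 = (-10 + I*√3)*43 = -430 + 43*I*√3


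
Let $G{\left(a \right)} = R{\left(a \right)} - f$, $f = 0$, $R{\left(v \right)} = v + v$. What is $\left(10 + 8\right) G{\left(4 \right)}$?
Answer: $144$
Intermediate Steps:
$R{\left(v \right)} = 2 v$
$G{\left(a \right)} = 2 a$ ($G{\left(a \right)} = 2 a - 0 = 2 a + 0 = 2 a$)
$\left(10 + 8\right) G{\left(4 \right)} = \left(10 + 8\right) 2 \cdot 4 = 18 \cdot 8 = 144$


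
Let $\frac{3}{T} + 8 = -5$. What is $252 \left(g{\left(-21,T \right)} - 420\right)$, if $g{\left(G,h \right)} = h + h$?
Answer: $- \frac{1377432}{13} \approx -1.0596 \cdot 10^{5}$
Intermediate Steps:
$T = - \frac{3}{13}$ ($T = \frac{3}{-8 - 5} = \frac{3}{-13} = 3 \left(- \frac{1}{13}\right) = - \frac{3}{13} \approx -0.23077$)
$g{\left(G,h \right)} = 2 h$
$252 \left(g{\left(-21,T \right)} - 420\right) = 252 \left(2 \left(- \frac{3}{13}\right) - 420\right) = 252 \left(- \frac{6}{13} - 420\right) = 252 \left(- \frac{5466}{13}\right) = - \frac{1377432}{13}$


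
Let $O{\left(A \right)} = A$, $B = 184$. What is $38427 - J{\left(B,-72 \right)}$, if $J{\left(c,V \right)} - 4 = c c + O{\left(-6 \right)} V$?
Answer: $4135$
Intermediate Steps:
$J{\left(c,V \right)} = 4 + c^{2} - 6 V$ ($J{\left(c,V \right)} = 4 - \left(6 V - c c\right) = 4 - \left(- c^{2} + 6 V\right) = 4 + c^{2} - 6 V$)
$38427 - J{\left(B,-72 \right)} = 38427 - \left(4 + 184^{2} - -432\right) = 38427 - \left(4 + 33856 + 432\right) = 38427 - 34292 = 4135$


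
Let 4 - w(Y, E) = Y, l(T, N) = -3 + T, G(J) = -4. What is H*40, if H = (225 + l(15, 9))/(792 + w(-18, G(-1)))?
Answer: 4740/407 ≈ 11.646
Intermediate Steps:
w(Y, E) = 4 - Y
H = 237/814 (H = (225 + (-3 + 15))/(792 + (4 - 1*(-18))) = (225 + 12)/(792 + (4 + 18)) = 237/(792 + 22) = 237/814 ≈ 0.29115)
H*40 = (237/814)*40 = 4740/407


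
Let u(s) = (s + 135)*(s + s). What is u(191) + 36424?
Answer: 160956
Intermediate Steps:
u(s) = 2*s*(135 + s) (u(s) = (135 + s)*(2*s) = 2*s*(135 + s))
u(191) + 36424 = 2*191*(135 + 191) + 36424 = 2*191*326 + 36424 = 124532 + 36424 = 160956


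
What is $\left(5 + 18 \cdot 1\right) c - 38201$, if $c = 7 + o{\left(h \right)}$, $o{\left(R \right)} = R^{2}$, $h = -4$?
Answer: $-37672$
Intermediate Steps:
$c = 23$ ($c = 7 + \left(-4\right)^{2} = 7 + 16 = 23$)
$\left(5 + 18 \cdot 1\right) c - 38201 = \left(5 + 18 \cdot 1\right) 23 - 38201 = \left(5 + 18\right) 23 - 38201 = 23 \cdot 23 - 38201 = 529 - 38201 = -37672$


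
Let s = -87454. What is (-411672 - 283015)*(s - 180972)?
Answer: 186472052662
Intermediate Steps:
(-411672 - 283015)*(s - 180972) = (-411672 - 283015)*(-87454 - 180972) = -694687*(-268426) = 186472052662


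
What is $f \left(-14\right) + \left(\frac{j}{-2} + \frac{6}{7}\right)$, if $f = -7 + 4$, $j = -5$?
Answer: $\frac{635}{14} \approx 45.357$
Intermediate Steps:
$f = -3$
$f \left(-14\right) + \left(\frac{j}{-2} + \frac{6}{7}\right) = \left(-3\right) \left(-14\right) + \left(- \frac{5}{-2} + \frac{6}{7}\right) = 42 + \left(\left(-5\right) \left(- \frac{1}{2}\right) + 6 \cdot \frac{1}{7}\right) = 42 + \left(\frac{5}{2} + \frac{6}{7}\right) = 42 + \frac{47}{14} = \frac{635}{14}$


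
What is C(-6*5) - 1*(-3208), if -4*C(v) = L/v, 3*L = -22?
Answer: 577429/180 ≈ 3207.9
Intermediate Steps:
L = -22/3 (L = (⅓)*(-22) = -22/3 ≈ -7.3333)
C(v) = 11/(6*v) (C(v) = -(-11)/(6*v) = 11/(6*v))
C(-6*5) - 1*(-3208) = 11/(6*((-6*5))) - 1*(-3208) = (11/6)/(-30) + 3208 = (11/6)*(-1/30) + 3208 = -11/180 + 3208 = 577429/180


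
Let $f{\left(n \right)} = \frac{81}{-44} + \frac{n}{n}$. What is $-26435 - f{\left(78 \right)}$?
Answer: $- \frac{1163103}{44} \approx -26434.0$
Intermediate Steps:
$f{\left(n \right)} = - \frac{37}{44}$ ($f{\left(n \right)} = 81 \left(- \frac{1}{44}\right) + 1 = - \frac{81}{44} + 1 = - \frac{37}{44}$)
$-26435 - f{\left(78 \right)} = -26435 - - \frac{37}{44} = -26435 + \frac{37}{44} = - \frac{1163103}{44}$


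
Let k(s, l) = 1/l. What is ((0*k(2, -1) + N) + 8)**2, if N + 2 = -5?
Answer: 1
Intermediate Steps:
N = -7 (N = -2 - 5 = -7)
((0*k(2, -1) + N) + 8)**2 = ((0/(-1) - 7) + 8)**2 = ((0*(-1) - 7) + 8)**2 = ((0 - 7) + 8)**2 = (-7 + 8)**2 = 1**2 = 1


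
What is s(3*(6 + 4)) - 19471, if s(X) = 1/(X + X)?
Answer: -1168259/60 ≈ -19471.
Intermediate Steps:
s(X) = 1/(2*X)
s(3*(6 + 4)) - 19471 = 1/(2*((3*(6 + 4)))) - 19471 = 1/(2*((3*10))) - 19471 = (½)/30 - 19471 = (½)*(1/30) - 19471 = 1/60 - 19471 = -1168259/60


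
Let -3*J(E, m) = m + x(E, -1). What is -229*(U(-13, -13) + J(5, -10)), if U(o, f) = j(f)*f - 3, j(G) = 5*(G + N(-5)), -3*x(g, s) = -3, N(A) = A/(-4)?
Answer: -699595/4 ≈ -1.7490e+5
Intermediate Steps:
N(A) = -A/4 (N(A) = A*(-¼) = -A/4)
x(g, s) = 1 (x(g, s) = -⅓*(-3) = 1)
j(G) = 25/4 + 5*G (j(G) = 5*(G - ¼*(-5)) = 5*(G + 5/4) = 5*(5/4 + G) = 25/4 + 5*G)
J(E, m) = -⅓ - m/3 (J(E, m) = -(m + 1)/3 = -(1 + m)/3 = -⅓ - m/3)
U(o, f) = -3 + f*(25/4 + 5*f) (U(o, f) = (25/4 + 5*f)*f - 3 = f*(25/4 + 5*f) - 3 = -3 + f*(25/4 + 5*f))
-229*(U(-13, -13) + J(5, -10)) = -229*((-3 + (5/4)*(-13)*(5 + 4*(-13))) + (-⅓ - ⅓*(-10))) = -229*((-3 + (5/4)*(-13)*(5 - 52)) + (-⅓ + 10/3)) = -229*((-3 + (5/4)*(-13)*(-47)) + 3) = -229*((-3 + 3055/4) + 3) = -229*(3043/4 + 3) = -229*3055/4 = -699595/4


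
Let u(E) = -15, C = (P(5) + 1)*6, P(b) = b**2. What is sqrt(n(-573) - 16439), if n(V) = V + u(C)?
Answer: I*sqrt(17027) ≈ 130.49*I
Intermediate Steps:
C = 156 (C = (5**2 + 1)*6 = (25 + 1)*6 = 26*6 = 156)
n(V) = -15 + V (n(V) = V - 15 = -15 + V)
sqrt(n(-573) - 16439) = sqrt((-15 - 573) - 16439) = sqrt(-588 - 16439) = sqrt(-17027) = I*sqrt(17027)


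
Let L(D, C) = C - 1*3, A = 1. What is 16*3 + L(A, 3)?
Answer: 48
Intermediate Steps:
L(D, C) = -3 + C (L(D, C) = C - 3 = -3 + C)
16*3 + L(A, 3) = 16*3 + (-3 + 3) = 48 + 0 = 48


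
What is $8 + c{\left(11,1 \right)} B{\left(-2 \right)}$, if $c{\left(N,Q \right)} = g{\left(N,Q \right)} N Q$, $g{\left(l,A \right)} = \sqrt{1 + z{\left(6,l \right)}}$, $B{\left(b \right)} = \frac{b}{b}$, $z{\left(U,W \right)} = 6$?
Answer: $8 + 11 \sqrt{7} \approx 37.103$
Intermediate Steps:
$B{\left(b \right)} = 1$
$g{\left(l,A \right)} = \sqrt{7}$ ($g{\left(l,A \right)} = \sqrt{1 + 6} = \sqrt{7}$)
$c{\left(N,Q \right)} = N Q \sqrt{7}$ ($c{\left(N,Q \right)} = \sqrt{7} N Q = N \sqrt{7} Q = N Q \sqrt{7}$)
$8 + c{\left(11,1 \right)} B{\left(-2 \right)} = 8 + 11 \cdot 1 \sqrt{7} \cdot 1 = 8 + 11 \sqrt{7} \cdot 1 = 8 + 11 \sqrt{7}$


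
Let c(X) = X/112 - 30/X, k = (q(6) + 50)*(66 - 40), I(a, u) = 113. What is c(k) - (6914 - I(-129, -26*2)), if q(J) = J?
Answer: -4941679/728 ≈ -6788.0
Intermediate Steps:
k = 1456 (k = (6 + 50)*(66 - 40) = 56*26 = 1456)
c(X) = -30/X + X/112 (c(X) = X*(1/112) - 30/X = X/112 - 30/X = -30/X + X/112)
c(k) - (6914 - I(-129, -26*2)) = (-30/1456 + (1/112)*1456) - (6914 - 1*113) = (-30*1/1456 + 13) - (6914 - 113) = (-15/728 + 13) - 1*6801 = 9449/728 - 6801 = -4941679/728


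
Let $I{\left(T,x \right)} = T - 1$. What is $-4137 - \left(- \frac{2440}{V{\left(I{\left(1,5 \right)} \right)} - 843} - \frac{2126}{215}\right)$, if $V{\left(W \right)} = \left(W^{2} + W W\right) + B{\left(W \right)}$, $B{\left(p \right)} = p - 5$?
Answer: $- \frac{94122449}{22790} \approx -4130.0$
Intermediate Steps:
$B{\left(p \right)} = -5 + p$
$I{\left(T,x \right)} = -1 + T$
$V{\left(W \right)} = -5 + W + 2 W^{2}$ ($V{\left(W \right)} = \left(W^{2} + W W\right) + \left(-5 + W\right) = \left(W^{2} + W^{2}\right) + \left(-5 + W\right) = 2 W^{2} + \left(-5 + W\right) = -5 + W + 2 W^{2}$)
$-4137 - \left(- \frac{2440}{V{\left(I{\left(1,5 \right)} \right)} - 843} - \frac{2126}{215}\right) = -4137 - \left(- \frac{2440}{\left(-5 + \left(-1 + 1\right) + 2 \left(-1 + 1\right)^{2}\right) - 843} - \frac{2126}{215}\right) = -4137 - \left(- \frac{2440}{\left(-5 + 0 + 2 \cdot 0^{2}\right) - 843} - \frac{2126}{215}\right) = -4137 - \left(- \frac{2440}{\left(-5 + 0 + 2 \cdot 0\right) - 843} - \frac{2126}{215}\right) = -4137 - \left(- \frac{2440}{\left(-5 + 0 + 0\right) - 843} - \frac{2126}{215}\right) = -4137 - \left(- \frac{2440}{-5 - 843} - \frac{2126}{215}\right) = -4137 - \left(- \frac{2440}{-848} - \frac{2126}{215}\right) = -4137 - \left(\left(-2440\right) \left(- \frac{1}{848}\right) - \frac{2126}{215}\right) = -4137 - \left(\frac{305}{106} - \frac{2126}{215}\right) = -4137 - - \frac{159781}{22790} = -4137 + \frac{159781}{22790} = - \frac{94122449}{22790}$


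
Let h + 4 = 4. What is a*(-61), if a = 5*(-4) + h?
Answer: 1220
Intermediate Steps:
h = 0 (h = -4 + 4 = 0)
a = -20 (a = 5*(-4) + 0 = -20 + 0 = -20)
a*(-61) = -20*(-61) = 1220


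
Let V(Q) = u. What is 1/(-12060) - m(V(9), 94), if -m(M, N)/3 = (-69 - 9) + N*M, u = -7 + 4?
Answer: -13024801/12060 ≈ -1080.0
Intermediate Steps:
u = -3
V(Q) = -3
m(M, N) = 234 - 3*M*N (m(M, N) = -3*((-69 - 9) + N*M) = -3*(-78 + M*N) = 234 - 3*M*N)
1/(-12060) - m(V(9), 94) = 1/(-12060) - (234 - 3*(-3)*94) = -1/12060 - (234 + 846) = -1/12060 - 1*1080 = -1/12060 - 1080 = -13024801/12060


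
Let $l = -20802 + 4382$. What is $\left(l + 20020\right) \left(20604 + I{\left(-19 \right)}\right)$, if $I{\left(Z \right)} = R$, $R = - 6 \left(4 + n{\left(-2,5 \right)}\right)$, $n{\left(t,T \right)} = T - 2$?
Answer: $74023200$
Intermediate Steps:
$n{\left(t,T \right)} = -2 + T$ ($n{\left(t,T \right)} = T - 2 = -2 + T$)
$l = -16420$
$R = -42$ ($R = - 6 \left(4 + \left(-2 + 5\right)\right) = - 6 \left(4 + 3\right) = \left(-6\right) 7 = -42$)
$I{\left(Z \right)} = -42$
$\left(l + 20020\right) \left(20604 + I{\left(-19 \right)}\right) = \left(-16420 + 20020\right) \left(20604 - 42\right) = 3600 \cdot 20562 = 74023200$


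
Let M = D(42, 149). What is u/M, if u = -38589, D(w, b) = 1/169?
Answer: -6521541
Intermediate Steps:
D(w, b) = 1/169
M = 1/169 ≈ 0.0059172
u/M = -38589/1/169 = -38589*169 = -6521541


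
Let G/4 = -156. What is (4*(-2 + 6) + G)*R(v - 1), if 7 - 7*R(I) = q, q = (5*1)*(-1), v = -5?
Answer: -7296/7 ≈ -1042.3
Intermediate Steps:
G = -624 (G = 4*(-156) = -624)
q = -5 (q = 5*(-1) = -5)
R(I) = 12/7 (R(I) = 1 - ⅐*(-5) = 1 + 5/7 = 12/7)
(4*(-2 + 6) + G)*R(v - 1) = (4*(-2 + 6) - 624)*(12/7) = (4*4 - 624)*(12/7) = (16 - 624)*(12/7) = -608*12/7 = -7296/7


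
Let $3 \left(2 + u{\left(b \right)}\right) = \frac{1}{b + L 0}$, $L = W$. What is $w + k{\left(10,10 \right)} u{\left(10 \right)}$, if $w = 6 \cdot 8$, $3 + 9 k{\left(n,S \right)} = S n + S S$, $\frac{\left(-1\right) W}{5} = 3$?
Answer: $\frac{1337}{270} \approx 4.9519$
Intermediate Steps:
$W = -15$ ($W = \left(-5\right) 3 = -15$)
$L = -15$
$k{\left(n,S \right)} = - \frac{1}{3} + \frac{S^{2}}{9} + \frac{S n}{9}$ ($k{\left(n,S \right)} = - \frac{1}{3} + \frac{S n + S S}{9} = - \frac{1}{3} + \frac{S n + S^{2}}{9} = - \frac{1}{3} + \frac{S^{2} + S n}{9} = - \frac{1}{3} + \left(\frac{S^{2}}{9} + \frac{S n}{9}\right) = - \frac{1}{3} + \frac{S^{2}}{9} + \frac{S n}{9}$)
$u{\left(b \right)} = -2 + \frac{1}{3 b}$ ($u{\left(b \right)} = -2 + \frac{1}{3 \left(b - 0\right)} = -2 + \frac{1}{3 \left(b + 0\right)} = -2 + \frac{1}{3 b}$)
$w = 48$
$w + k{\left(10,10 \right)} u{\left(10 \right)} = 48 + \left(- \frac{1}{3} + \frac{10^{2}}{9} + \frac{1}{9} \cdot 10 \cdot 10\right) \left(-2 + \frac{1}{3 \cdot 10}\right) = 48 + \left(- \frac{1}{3} + \frac{1}{9} \cdot 100 + \frac{100}{9}\right) \left(-2 + \frac{1}{3} \cdot \frac{1}{10}\right) = 48 + \left(- \frac{1}{3} + \frac{100}{9} + \frac{100}{9}\right) \left(-2 + \frac{1}{30}\right) = 48 + \frac{197}{9} \left(- \frac{59}{30}\right) = 48 - \frac{11623}{270} = \frac{1337}{270}$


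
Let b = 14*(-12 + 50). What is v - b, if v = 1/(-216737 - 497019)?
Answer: -379718193/713756 ≈ -532.00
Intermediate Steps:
b = 532 (b = 14*38 = 532)
v = -1/713756 (v = 1/(-713756) = -1/713756 ≈ -1.4010e-6)
v - b = -1/713756 - 1*532 = -1/713756 - 532 = -379718193/713756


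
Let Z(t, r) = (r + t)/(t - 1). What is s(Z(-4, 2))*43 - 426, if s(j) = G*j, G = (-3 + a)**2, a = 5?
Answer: -1786/5 ≈ -357.20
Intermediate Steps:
Z(t, r) = (r + t)/(-1 + t)
G = 4 (G = (-3 + 5)**2 = 2**2 = 4)
s(j) = 4*j
s(Z(-4, 2))*43 - 426 = (4*((2 - 4)/(-1 - 4)))*43 - 426 = (4*(-2/(-5)))*43 - 426 = (4*(-1/5*(-2)))*43 - 426 = (4*(2/5))*43 - 426 = (8/5)*43 - 426 = 344/5 - 426 = -1786/5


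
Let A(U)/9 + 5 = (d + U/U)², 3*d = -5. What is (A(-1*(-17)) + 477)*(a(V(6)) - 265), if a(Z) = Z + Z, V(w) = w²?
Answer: -84148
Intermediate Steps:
d = -5/3 (d = (⅓)*(-5) = -5/3 ≈ -1.6667)
a(Z) = 2*Z
A(U) = -41 (A(U) = -45 + 9*(-5/3 + U/U)² = -45 + 9*(-5/3 + 1)² = -45 + 9*(-⅔)² = -45 + 9*(4/9) = -45 + 4 = -41)
(A(-1*(-17)) + 477)*(a(V(6)) - 265) = (-41 + 477)*(2*6² - 265) = 436*(2*36 - 265) = 436*(72 - 265) = 436*(-193) = -84148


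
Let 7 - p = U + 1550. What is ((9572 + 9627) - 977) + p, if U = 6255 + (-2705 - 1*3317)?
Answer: 16446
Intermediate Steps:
U = 233 (U = 6255 + (-2705 - 3317) = 6255 - 6022 = 233)
p = -1776 (p = 7 - (233 + 1550) = 7 - 1*1783 = 7 - 1783 = -1776)
((9572 + 9627) - 977) + p = ((9572 + 9627) - 977) - 1776 = (19199 - 977) - 1776 = 18222 - 1776 = 16446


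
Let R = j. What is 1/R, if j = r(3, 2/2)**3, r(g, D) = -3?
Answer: -1/27 ≈ -0.037037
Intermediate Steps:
j = -27 (j = (-3)**3 = -27)
R = -27
1/R = 1/(-27) = -1/27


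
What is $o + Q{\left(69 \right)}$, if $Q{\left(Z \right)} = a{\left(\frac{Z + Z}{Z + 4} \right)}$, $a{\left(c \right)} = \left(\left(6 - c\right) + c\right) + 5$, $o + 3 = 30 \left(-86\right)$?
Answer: $-2572$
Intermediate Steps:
$o = -2583$ ($o = -3 + 30 \left(-86\right) = -3 - 2580 = -2583$)
$a{\left(c \right)} = 11$ ($a{\left(c \right)} = 6 + 5 = 11$)
$Q{\left(Z \right)} = 11$
$o + Q{\left(69 \right)} = -2583 + 11 = -2572$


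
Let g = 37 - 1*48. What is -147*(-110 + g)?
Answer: 17787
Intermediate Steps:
g = -11 (g = 37 - 48 = -11)
-147*(-110 + g) = -147*(-110 - 11) = -147*(-121) = 17787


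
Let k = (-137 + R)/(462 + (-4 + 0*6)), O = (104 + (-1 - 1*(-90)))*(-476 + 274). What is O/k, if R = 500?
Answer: -17855588/363 ≈ -49189.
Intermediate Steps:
O = -38986 (O = (104 + (-1 + 90))*(-202) = (104 + 89)*(-202) = 193*(-202) = -38986)
k = 363/458 (k = (-137 + 500)/(462 + (-4 + 0*6)) = 363/(462 + (-4 + 0)) = 363/(462 - 4) = 363/458 ≈ 0.79258)
O/k = -38986/363/458 = -38986*458/363 = -17855588/363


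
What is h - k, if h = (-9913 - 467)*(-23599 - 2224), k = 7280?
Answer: 268035460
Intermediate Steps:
h = 268042740 (h = -10380*(-25823) = 268042740)
h - k = 268042740 - 1*7280 = 268042740 - 7280 = 268035460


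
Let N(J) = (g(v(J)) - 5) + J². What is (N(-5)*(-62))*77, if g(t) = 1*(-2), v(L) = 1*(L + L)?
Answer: -85932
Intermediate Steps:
v(L) = 2*L (v(L) = 1*(2*L) = 2*L)
g(t) = -2
N(J) = -7 + J² (N(J) = (-2 - 5) + J² = -7 + J²)
(N(-5)*(-62))*77 = ((-7 + (-5)²)*(-62))*77 = ((-7 + 25)*(-62))*77 = (18*(-62))*77 = -1116*77 = -85932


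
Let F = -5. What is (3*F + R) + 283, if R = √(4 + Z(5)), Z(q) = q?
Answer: 271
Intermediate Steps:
R = 3 (R = √(4 + 5) = √9 = 3)
(3*F + R) + 283 = (3*(-5) + 3) + 283 = (-15 + 3) + 283 = -12 + 283 = 271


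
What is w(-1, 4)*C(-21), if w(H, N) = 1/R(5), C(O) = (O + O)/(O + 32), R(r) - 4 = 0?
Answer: -21/22 ≈ -0.95455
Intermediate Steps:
R(r) = 4 (R(r) = 4 + 0 = 4)
C(O) = 2*O/(32 + O) (C(O) = (2*O)/(32 + O) = 2*O/(32 + O))
w(H, N) = 1/4
w(-1, 4)*C(-21) = (2*(-21)/(32 - 21))/4 = (2*(-21)/11)/4 = (2*(-21)*(1/11))/4 = (1/4)*(-42/11) = -21/22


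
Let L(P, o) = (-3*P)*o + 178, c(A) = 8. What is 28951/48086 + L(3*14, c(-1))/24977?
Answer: 683197747/1201044022 ≈ 0.56884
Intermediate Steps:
L(P, o) = 178 - 3*P*o (L(P, o) = -3*P*o + 178 = 178 - 3*P*o)
28951/48086 + L(3*14, c(-1))/24977 = 28951/48086 + (178 - 3*3*14*8)/24977 = 28951*(1/48086) + (178 - 3*42*8)*(1/24977) = 28951/48086 + (178 - 1008)*(1/24977) = 28951/48086 - 830*1/24977 = 28951/48086 - 830/24977 = 683197747/1201044022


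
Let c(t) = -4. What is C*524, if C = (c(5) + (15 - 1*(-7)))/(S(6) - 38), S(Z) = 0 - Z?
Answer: -2358/11 ≈ -214.36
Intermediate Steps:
S(Z) = -Z
C = -9/22 (C = (-4 + (15 - 1*(-7)))/(-1*6 - 38) = (-4 + (15 + 7))/(-6 - 38) = (-4 + 22)/(-44) = 18*(-1/44) = -9/22 ≈ -0.40909)
C*524 = -9/22*524 = -2358/11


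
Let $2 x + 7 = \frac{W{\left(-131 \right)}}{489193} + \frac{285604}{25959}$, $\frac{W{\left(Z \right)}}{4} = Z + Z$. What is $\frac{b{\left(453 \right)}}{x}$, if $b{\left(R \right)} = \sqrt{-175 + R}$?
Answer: $\frac{25397922174 \sqrt{278}}{50795544931} \approx 8.3367$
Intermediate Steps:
$W{\left(Z \right)} = 8 Z$ ($W{\left(Z \right)} = 4 \left(Z + Z\right) = 4 \cdot 2 Z = 8 Z$)
$x = \frac{50795544931}{25397922174}$ ($x = - \frac{7}{2} + \frac{\frac{8 \left(-131\right)}{489193} + \frac{285604}{25959}}{2} = - \frac{7}{2} + \frac{\left(-1048\right) \frac{1}{489193} + 285604 \cdot \frac{1}{25959}}{2} = - \frac{7}{2} + \frac{- \frac{1048}{489193} + \frac{285604}{25959}}{2} = - \frac{7}{2} + \frac{1}{2} \cdot \frac{139688272540}{12698961087} = - \frac{7}{2} + \frac{69844136270}{12698961087} = \frac{50795544931}{25397922174} \approx 2.0$)
$\frac{b{\left(453 \right)}}{x} = \frac{\sqrt{-175 + 453}}{\frac{50795544931}{25397922174}} = \sqrt{278} \cdot \frac{25397922174}{50795544931} = \frac{25397922174 \sqrt{278}}{50795544931}$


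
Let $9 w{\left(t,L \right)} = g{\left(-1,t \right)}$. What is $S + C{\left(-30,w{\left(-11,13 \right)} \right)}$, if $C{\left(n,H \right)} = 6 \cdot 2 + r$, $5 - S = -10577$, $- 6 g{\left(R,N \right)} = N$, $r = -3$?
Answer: $10591$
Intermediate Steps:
$g{\left(R,N \right)} = - \frac{N}{6}$
$S = 10582$ ($S = 5 - -10577 = 5 + 10577 = 10582$)
$w{\left(t,L \right)} = - \frac{t}{54}$ ($w{\left(t,L \right)} = \frac{\left(- \frac{1}{6}\right) t}{9} = - \frac{t}{54}$)
$C{\left(n,H \right)} = 9$ ($C{\left(n,H \right)} = 6 \cdot 2 - 3 = 12 - 3 = 9$)
$S + C{\left(-30,w{\left(-11,13 \right)} \right)} = 10582 + 9 = 10591$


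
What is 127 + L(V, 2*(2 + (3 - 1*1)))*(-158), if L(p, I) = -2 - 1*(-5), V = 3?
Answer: -347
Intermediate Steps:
L(p, I) = 3 (L(p, I) = -2 + 5 = 3)
127 + L(V, 2*(2 + (3 - 1*1)))*(-158) = 127 + 3*(-158) = 127 - 474 = -347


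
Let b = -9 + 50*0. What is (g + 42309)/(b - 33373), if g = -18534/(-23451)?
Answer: -330735631/260947094 ≈ -1.2674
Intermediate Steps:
b = -9 (b = -9 + 0 = -9)
g = 6178/7817 (g = -18534*(-1/23451) = 6178/7817 ≈ 0.79033)
(g + 42309)/(b - 33373) = (6178/7817 + 42309)/(-9 - 33373) = (330735631/7817)/(-33382) = (330735631/7817)*(-1/33382) = -330735631/260947094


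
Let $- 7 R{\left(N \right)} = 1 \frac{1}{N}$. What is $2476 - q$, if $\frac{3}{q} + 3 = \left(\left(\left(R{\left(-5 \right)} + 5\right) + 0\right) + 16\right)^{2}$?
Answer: $\frac{1332136321}{538021} \approx 2476.0$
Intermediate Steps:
$R{\left(N \right)} = - \frac{1}{7 N}$ ($R{\left(N \right)} = - \frac{1 \frac{1}{N}}{7} = - \frac{1}{7 N}$)
$q = \frac{3675}{538021}$ ($q = \frac{3}{-3 + \left(\left(\left(- \frac{1}{7 \left(-5\right)} + 5\right) + 0\right) + 16\right)^{2}} = \frac{3}{-3 + \left(\left(\left(\left(- \frac{1}{7}\right) \left(- \frac{1}{5}\right) + 5\right) + 0\right) + 16\right)^{2}} = \frac{3}{-3 + \left(\left(\left(\frac{1}{35} + 5\right) + 0\right) + 16\right)^{2}} = \frac{3}{-3 + \left(\left(\frac{176}{35} + 0\right) + 16\right)^{2}} = \frac{3}{-3 + \left(\frac{176}{35} + 16\right)^{2}} = \frac{3}{-3 + \left(\frac{736}{35}\right)^{2}} = \frac{3}{-3 + \frac{541696}{1225}} = \frac{3}{\frac{538021}{1225}} = 3 \cdot \frac{1225}{538021} = \frac{3675}{538021} \approx 0.0068306$)
$2476 - q = 2476 - \frac{3675}{538021} = \frac{1332136321}{538021}$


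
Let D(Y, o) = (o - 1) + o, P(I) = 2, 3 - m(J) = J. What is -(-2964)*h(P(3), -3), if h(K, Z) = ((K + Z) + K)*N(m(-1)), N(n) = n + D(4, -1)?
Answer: 2964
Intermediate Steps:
m(J) = 3 - J
D(Y, o) = -1 + 2*o (D(Y, o) = (-1 + o) + o = -1 + 2*o)
N(n) = -3 + n (N(n) = n + (-1 + 2*(-1)) = n + (-1 - 2) = n - 3 = -3 + n)
h(K, Z) = Z + 2*K (h(K, Z) = ((K + Z) + K)*(-3 + (3 - 1*(-1))) = (Z + 2*K)*(-3 + (3 + 1)) = (Z + 2*K)*(-3 + 4) = (Z + 2*K)*1 = Z + 2*K)
-(-2964)*h(P(3), -3) = -(-2964)*(-3 + 2*2) = -(-2964)*(-3 + 4) = -(-2964) = -2964*(-1) = 2964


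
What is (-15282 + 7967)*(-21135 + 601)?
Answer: 150206210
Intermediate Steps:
(-15282 + 7967)*(-21135 + 601) = -7315*(-20534) = 150206210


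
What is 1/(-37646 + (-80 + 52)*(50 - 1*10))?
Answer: -1/38766 ≈ -2.5796e-5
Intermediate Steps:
1/(-37646 + (-80 + 52)*(50 - 1*10)) = 1/(-37646 - 28*(50 - 10)) = 1/(-37646 - 28*40) = 1/(-37646 - 1120) = 1/(-38766) = -1/38766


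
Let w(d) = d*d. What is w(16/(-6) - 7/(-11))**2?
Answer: 20151121/1185921 ≈ 16.992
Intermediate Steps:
w(d) = d**2
w(16/(-6) - 7/(-11))**2 = ((16/(-6) - 7/(-11))**2)**2 = ((16*(-1/6) - 7*(-1/11))**2)**2 = ((-8/3 + 7/11)**2)**2 = ((-67/33)**2)**2 = (4489/1089)**2 = 20151121/1185921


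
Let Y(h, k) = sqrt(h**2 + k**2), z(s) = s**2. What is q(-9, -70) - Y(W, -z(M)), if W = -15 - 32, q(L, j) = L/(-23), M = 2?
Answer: 9/23 - 5*sqrt(89) ≈ -46.779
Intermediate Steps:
q(L, j) = -L/23 (q(L, j) = L*(-1/23) = -L/23)
W = -47
q(-9, -70) - Y(W, -z(M)) = -1/23*(-9) - sqrt((-47)**2 + (-1*2**2)**2) = 9/23 - sqrt(2209 + (-1*4)**2) = 9/23 - sqrt(2209 + (-4)**2) = 9/23 - sqrt(2209 + 16) = 9/23 - sqrt(2225) = 9/23 - 5*sqrt(89)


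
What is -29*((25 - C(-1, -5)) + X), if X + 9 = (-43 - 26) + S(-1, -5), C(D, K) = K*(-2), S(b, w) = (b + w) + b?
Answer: 2030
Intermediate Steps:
S(b, w) = w + 2*b
C(D, K) = -2*K
X = -85 (X = -9 + ((-43 - 26) + (-5 + 2*(-1))) = -9 + (-69 + (-5 - 2)) = -9 + (-69 - 7) = -9 - 76 = -85)
-29*((25 - C(-1, -5)) + X) = -29*((25 - (-2)*(-5)) - 85) = -29*((25 - 1*10) - 85) = -29*((25 - 10) - 85) = -29*(15 - 85) = -29*(-70) = 2030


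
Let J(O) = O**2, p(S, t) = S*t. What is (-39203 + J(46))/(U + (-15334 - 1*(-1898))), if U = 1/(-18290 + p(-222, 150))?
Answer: 1913318330/693163241 ≈ 2.7603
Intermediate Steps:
U = -1/51590 (U = 1/(-18290 - 222*150) = 1/(-18290 - 33300) = 1/(-51590) = -1/51590 ≈ -1.9384e-5)
(-39203 + J(46))/(U + (-15334 - 1*(-1898))) = (-39203 + 46**2)/(-1/51590 + (-15334 - 1*(-1898))) = (-39203 + 2116)/(-1/51590 + (-15334 + 1898)) = -37087/(-1/51590 - 13436) = -37087/(-693163241/51590) = -37087*(-51590/693163241) = 1913318330/693163241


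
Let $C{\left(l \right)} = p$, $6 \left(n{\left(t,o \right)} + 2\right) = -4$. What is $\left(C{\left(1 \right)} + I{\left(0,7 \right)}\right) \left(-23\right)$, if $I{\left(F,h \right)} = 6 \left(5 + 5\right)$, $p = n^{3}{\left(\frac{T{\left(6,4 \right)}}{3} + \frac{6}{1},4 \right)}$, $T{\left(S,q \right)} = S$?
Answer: $- \frac{25484}{27} \approx -943.85$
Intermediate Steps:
$n{\left(t,o \right)} = - \frac{8}{3}$ ($n{\left(t,o \right)} = -2 + \frac{1}{6} \left(-4\right) = -2 - \frac{2}{3} = - \frac{8}{3}$)
$p = - \frac{512}{27}$ ($p = \left(- \frac{8}{3}\right)^{3} = - \frac{512}{27} \approx -18.963$)
$C{\left(l \right)} = - \frac{512}{27}$
$I{\left(F,h \right)} = 60$ ($I{\left(F,h \right)} = 6 \cdot 10 = 60$)
$\left(C{\left(1 \right)} + I{\left(0,7 \right)}\right) \left(-23\right) = \left(- \frac{512}{27} + 60\right) \left(-23\right) = \frac{1108}{27} \left(-23\right) = - \frac{25484}{27}$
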